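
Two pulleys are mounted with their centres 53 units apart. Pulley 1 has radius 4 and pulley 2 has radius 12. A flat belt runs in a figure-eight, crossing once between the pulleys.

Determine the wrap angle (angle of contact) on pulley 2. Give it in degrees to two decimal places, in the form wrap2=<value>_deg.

wrap2=215.14_deg

crossed belt: β = asin((r1+r2)/C) = asin(16/53) = 17.5710°
wrap1 = wrap2 = π + 2β = 215.1419°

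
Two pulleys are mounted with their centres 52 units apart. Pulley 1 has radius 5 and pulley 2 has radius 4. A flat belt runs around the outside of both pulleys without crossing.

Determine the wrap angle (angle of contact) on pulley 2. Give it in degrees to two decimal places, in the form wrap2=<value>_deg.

wrap2=177.80_deg

open belt: β = asin((r2−r1)/C) = asin(-1/52) = -1.1019°
wrap1 = π − 2β = 182.2038°
wrap2 = π + 2β = 177.7962°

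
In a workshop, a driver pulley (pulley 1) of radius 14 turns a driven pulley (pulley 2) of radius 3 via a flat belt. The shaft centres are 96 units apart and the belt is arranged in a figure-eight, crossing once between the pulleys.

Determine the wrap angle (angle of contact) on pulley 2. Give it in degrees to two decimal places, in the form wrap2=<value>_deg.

crossed belt: β = asin((r1+r2)/C) = asin(17/96) = 10.1999°
wrap1 = wrap2 = π + 2β = 200.3998°

wrap2=200.40_deg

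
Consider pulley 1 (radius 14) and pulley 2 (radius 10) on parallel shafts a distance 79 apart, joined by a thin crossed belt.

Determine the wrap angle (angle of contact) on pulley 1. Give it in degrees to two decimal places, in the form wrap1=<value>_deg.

wrap1=215.37_deg

crossed belt: β = asin((r1+r2)/C) = asin(24/79) = 17.6858°
wrap1 = wrap2 = π + 2β = 215.3717°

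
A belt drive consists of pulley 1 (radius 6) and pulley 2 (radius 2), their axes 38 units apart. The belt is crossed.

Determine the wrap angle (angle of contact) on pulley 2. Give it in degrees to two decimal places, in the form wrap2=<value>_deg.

wrap2=204.31_deg

crossed belt: β = asin((r1+r2)/C) = asin(8/38) = 12.1532°
wrap1 = wrap2 = π + 2β = 204.3064°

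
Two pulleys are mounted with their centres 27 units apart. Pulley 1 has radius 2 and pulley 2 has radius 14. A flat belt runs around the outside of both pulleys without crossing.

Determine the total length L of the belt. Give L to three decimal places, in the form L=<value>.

L=109.692

open belt: β = asin((r2−r1)/C) = asin(12/27) = 26.3878°
wrap1 = π − 2β = 127.2244°
wrap2 = π + 2β = 232.7756°
tangent length = C·cosβ = 24.1868
L = r1·wrap1 + r2·wrap2 + 2·C·cosβ = 2·2.2205 + 14·4.0627 + 2·24.1868 = 109.6923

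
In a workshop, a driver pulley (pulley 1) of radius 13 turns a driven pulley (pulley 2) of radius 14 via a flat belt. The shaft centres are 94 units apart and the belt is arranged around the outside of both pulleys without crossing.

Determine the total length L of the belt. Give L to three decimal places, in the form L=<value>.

open belt: β = asin((r2−r1)/C) = asin(1/94) = 0.6095°
wrap1 = π − 2β = 178.7809°
wrap2 = π + 2β = 181.2191°
tangent length = C·cosβ = 93.9947
L = r1·wrap1 + r2·wrap2 + 2·C·cosβ = 13·3.1203 + 14·3.1629 + 2·93.9947 = 272.8336

L=272.834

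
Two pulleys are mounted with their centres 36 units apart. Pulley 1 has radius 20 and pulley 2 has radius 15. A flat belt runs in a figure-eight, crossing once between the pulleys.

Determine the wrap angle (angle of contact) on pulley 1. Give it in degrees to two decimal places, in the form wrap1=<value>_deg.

crossed belt: β = asin((r1+r2)/C) = asin(35/36) = 76.4638°
wrap1 = wrap2 = π + 2β = 332.9276°

wrap1=332.93_deg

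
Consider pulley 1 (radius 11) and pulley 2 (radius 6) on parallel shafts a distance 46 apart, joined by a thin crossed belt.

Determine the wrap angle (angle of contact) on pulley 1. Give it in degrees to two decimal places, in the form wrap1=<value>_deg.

crossed belt: β = asin((r1+r2)/C) = asin(17/46) = 21.6888°
wrap1 = wrap2 = π + 2β = 223.3776°

wrap1=223.38_deg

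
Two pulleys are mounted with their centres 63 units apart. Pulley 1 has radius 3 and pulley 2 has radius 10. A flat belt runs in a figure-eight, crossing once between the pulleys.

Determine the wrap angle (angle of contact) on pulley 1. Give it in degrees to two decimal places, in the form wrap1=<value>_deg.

wrap1=203.82_deg

crossed belt: β = asin((r1+r2)/C) = asin(13/63) = 11.9085°
wrap1 = wrap2 = π + 2β = 203.8170°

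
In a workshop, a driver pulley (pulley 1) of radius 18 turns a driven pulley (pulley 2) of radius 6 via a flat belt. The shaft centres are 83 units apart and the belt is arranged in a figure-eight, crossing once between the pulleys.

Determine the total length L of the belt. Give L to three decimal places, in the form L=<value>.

crossed belt: β = asin((r1+r2)/C) = asin(24/83) = 16.8075°
wrap1 = wrap2 = π + 2β = 213.6149°
tangent length = C·cosβ = 79.4544
L = (r1+r2)·wrap + 2·C·cosβ = 24·3.7283 + 2·79.4544 = 248.3876

L=248.388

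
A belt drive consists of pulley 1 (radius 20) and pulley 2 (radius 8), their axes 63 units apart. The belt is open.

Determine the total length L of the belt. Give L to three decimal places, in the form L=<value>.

open belt: β = asin((r2−r1)/C) = asin(-12/63) = -10.9806°
wrap1 = π − 2β = 201.9612°
wrap2 = π + 2β = 158.0388°
tangent length = C·cosβ = 61.8466
L = r1·wrap1 + r2·wrap2 + 2·C·cosβ = 20·3.5249 + 8·2.7583 + 2·61.8466 = 216.2573

L=216.257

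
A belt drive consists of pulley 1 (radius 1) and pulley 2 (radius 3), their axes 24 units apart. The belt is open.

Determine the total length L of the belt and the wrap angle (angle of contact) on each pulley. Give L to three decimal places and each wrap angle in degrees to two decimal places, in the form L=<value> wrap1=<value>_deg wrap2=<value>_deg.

open belt: β = asin((r2−r1)/C) = asin(2/24) = 4.7802°
wrap1 = π − 2β = 170.4396°
wrap2 = π + 2β = 189.5604°
tangent length = C·cosβ = 23.9165
L = r1·wrap1 + r2·wrap2 + 2·C·cosβ = 1·2.9747 + 3·3.3085 + 2·23.9165 = 60.7331

L=60.733 wrap1=170.44_deg wrap2=189.56_deg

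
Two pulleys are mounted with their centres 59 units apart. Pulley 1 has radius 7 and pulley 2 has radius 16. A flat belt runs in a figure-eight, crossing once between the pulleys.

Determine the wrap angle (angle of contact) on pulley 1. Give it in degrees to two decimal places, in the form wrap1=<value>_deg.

crossed belt: β = asin((r1+r2)/C) = asin(23/59) = 22.9440°
wrap1 = wrap2 = π + 2β = 225.8879°

wrap1=225.89_deg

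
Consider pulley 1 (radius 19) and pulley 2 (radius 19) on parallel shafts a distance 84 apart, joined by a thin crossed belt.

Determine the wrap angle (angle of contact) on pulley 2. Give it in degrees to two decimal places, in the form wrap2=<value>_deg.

crossed belt: β = asin((r1+r2)/C) = asin(38/84) = 26.8965°
wrap1 = wrap2 = π + 2β = 233.7931°

wrap2=233.79_deg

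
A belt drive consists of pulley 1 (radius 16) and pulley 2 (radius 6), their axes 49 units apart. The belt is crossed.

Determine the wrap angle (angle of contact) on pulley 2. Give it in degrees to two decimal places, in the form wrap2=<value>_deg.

crossed belt: β = asin((r1+r2)/C) = asin(22/49) = 26.6782°
wrap1 = wrap2 = π + 2β = 233.3565°

wrap2=233.36_deg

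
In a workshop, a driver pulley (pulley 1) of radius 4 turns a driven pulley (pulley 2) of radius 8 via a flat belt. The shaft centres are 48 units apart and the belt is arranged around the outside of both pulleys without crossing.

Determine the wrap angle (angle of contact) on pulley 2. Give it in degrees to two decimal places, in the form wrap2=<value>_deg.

wrap2=189.56_deg

open belt: β = asin((r2−r1)/C) = asin(4/48) = 4.7802°
wrap1 = π − 2β = 170.4396°
wrap2 = π + 2β = 189.5604°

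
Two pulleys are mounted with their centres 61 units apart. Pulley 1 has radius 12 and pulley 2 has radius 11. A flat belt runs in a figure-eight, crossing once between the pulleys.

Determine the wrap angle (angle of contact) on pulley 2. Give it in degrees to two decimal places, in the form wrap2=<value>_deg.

wrap2=224.30_deg

crossed belt: β = asin((r1+r2)/C) = asin(23/61) = 22.1510°
wrap1 = wrap2 = π + 2β = 224.3020°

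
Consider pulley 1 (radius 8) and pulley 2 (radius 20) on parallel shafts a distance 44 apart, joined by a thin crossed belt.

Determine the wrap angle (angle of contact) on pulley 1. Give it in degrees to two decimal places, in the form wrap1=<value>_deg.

crossed belt: β = asin((r1+r2)/C) = asin(28/44) = 39.5212°
wrap1 = wrap2 = π + 2β = 259.0424°

wrap1=259.04_deg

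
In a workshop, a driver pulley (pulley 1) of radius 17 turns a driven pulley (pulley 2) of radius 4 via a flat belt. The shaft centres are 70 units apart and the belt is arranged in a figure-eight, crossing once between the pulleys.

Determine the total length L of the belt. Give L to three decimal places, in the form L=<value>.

L=212.322

crossed belt: β = asin((r1+r2)/C) = asin(21/70) = 17.4576°
wrap1 = wrap2 = π + 2β = 214.9152°
tangent length = C·cosβ = 66.7757
L = (r1+r2)·wrap + 2·C·cosβ = 21·3.7510 + 2·66.7757 = 212.3220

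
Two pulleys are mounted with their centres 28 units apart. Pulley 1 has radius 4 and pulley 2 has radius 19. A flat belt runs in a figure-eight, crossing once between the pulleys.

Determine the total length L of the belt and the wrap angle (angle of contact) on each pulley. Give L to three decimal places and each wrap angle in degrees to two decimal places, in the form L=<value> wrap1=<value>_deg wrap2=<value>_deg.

crossed belt: β = asin((r1+r2)/C) = asin(23/28) = 55.2281°
wrap1 = wrap2 = π + 2β = 290.4561°
tangent length = C·cosβ = 15.9687
L = (r1+r2)·wrap + 2·C·cosβ = 23·5.0694 + 2·15.9687 = 148.5340

L=148.534 wrap1=290.46_deg wrap2=290.46_deg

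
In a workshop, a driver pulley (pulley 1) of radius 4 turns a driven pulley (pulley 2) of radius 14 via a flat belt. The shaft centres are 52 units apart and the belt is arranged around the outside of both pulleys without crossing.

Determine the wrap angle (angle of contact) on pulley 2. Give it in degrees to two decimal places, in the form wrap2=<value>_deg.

open belt: β = asin((r2−r1)/C) = asin(10/52) = 11.0875°
wrap1 = π − 2β = 157.8250°
wrap2 = π + 2β = 202.1750°

wrap2=202.17_deg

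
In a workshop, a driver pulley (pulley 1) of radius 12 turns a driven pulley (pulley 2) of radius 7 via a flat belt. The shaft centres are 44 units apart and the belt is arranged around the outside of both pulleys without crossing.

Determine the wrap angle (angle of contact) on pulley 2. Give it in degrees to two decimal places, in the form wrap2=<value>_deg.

open belt: β = asin((r2−r1)/C) = asin(-5/44) = -6.5250°
wrap1 = π − 2β = 193.0500°
wrap2 = π + 2β = 166.9500°

wrap2=166.95_deg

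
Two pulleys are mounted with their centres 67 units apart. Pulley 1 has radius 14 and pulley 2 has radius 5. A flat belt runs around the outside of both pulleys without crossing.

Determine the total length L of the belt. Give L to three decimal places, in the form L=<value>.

open belt: β = asin((r2−r1)/C) = asin(-9/67) = -7.7198°
wrap1 = π − 2β = 195.4396°
wrap2 = π + 2β = 164.5604°
tangent length = C·cosβ = 66.3928
L = r1·wrap1 + r2·wrap2 + 2·C·cosβ = 14·3.4111 + 5·2.8721 + 2·66.3928 = 194.9010

L=194.901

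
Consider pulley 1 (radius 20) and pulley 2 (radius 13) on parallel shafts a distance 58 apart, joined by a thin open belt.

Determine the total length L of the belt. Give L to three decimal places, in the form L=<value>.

L=220.518

open belt: β = asin((r2−r1)/C) = asin(-7/58) = -6.9319°
wrap1 = π − 2β = 193.8638°
wrap2 = π + 2β = 166.1362°
tangent length = C·cosβ = 57.5760
L = r1·wrap1 + r2·wrap2 + 2·C·cosβ = 20·3.3836 + 13·2.8996 + 2·57.5760 = 220.5184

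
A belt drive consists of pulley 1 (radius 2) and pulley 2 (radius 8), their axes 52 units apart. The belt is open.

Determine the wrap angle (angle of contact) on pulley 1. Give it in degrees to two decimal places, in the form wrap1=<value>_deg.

open belt: β = asin((r2−r1)/C) = asin(6/52) = 6.6258°
wrap1 = π − 2β = 166.7484°
wrap2 = π + 2β = 193.2516°

wrap1=166.75_deg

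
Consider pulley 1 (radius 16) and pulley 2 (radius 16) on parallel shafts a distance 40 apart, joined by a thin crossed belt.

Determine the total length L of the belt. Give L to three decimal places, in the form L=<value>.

L=207.878

crossed belt: β = asin((r1+r2)/C) = asin(32/40) = 53.1301°
wrap1 = wrap2 = π + 2β = 286.2602°
tangent length = C·cosβ = 24.0000
L = (r1+r2)·wrap + 2·C·cosβ = 32·4.9962 + 2·24.0000 = 207.8779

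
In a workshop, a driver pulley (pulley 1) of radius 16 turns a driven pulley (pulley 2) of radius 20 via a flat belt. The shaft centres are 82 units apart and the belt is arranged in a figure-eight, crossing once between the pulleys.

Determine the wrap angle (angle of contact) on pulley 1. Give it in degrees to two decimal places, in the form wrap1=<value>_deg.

wrap1=232.08_deg

crossed belt: β = asin((r1+r2)/C) = asin(36/82) = 26.0416°
wrap1 = wrap2 = π + 2β = 232.0833°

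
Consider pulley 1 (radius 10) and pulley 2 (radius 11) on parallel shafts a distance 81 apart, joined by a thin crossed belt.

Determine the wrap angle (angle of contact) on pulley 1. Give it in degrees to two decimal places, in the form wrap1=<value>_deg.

crossed belt: β = asin((r1+r2)/C) = asin(21/81) = 15.0261°
wrap1 = wrap2 = π + 2β = 210.0522°

wrap1=210.05_deg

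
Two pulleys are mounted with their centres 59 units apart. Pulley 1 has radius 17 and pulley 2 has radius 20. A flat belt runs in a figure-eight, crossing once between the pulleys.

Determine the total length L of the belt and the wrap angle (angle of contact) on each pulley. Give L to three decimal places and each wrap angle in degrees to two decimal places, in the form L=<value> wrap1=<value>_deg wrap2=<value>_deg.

crossed belt: β = asin((r1+r2)/C) = asin(37/59) = 38.8379°
wrap1 = wrap2 = π + 2β = 257.6757°
tangent length = C·cosβ = 45.9565
L = (r1+r2)·wrap + 2·C·cosβ = 37·4.4973 + 2·45.9565 = 258.3127

L=258.313 wrap1=257.68_deg wrap2=257.68_deg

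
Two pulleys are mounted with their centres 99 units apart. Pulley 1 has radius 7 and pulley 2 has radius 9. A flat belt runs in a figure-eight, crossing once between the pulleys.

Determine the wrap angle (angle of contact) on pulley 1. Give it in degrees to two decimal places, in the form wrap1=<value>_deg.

crossed belt: β = asin((r1+r2)/C) = asin(16/99) = 9.3007°
wrap1 = wrap2 = π + 2β = 198.6014°

wrap1=198.60_deg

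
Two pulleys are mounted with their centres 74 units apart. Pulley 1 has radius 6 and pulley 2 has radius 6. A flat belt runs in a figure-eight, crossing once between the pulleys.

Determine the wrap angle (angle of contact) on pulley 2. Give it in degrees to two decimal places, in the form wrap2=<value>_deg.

crossed belt: β = asin((r1+r2)/C) = asin(12/74) = 9.3324°
wrap1 = wrap2 = π + 2β = 198.6648°

wrap2=198.66_deg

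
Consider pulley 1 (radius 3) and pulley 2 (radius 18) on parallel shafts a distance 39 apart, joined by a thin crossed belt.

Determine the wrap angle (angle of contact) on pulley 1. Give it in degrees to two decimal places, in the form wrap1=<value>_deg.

wrap1=245.16_deg

crossed belt: β = asin((r1+r2)/C) = asin(21/39) = 32.5790°
wrap1 = wrap2 = π + 2β = 245.1579°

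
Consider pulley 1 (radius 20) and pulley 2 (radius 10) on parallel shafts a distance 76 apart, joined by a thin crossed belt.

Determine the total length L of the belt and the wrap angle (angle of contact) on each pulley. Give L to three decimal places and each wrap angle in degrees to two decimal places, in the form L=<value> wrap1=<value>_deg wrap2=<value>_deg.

L=258.251 wrap1=226.50_deg wrap2=226.50_deg

crossed belt: β = asin((r1+r2)/C) = asin(30/76) = 23.2496°
wrap1 = wrap2 = π + 2β = 226.4991°
tangent length = C·cosβ = 69.8284
L = (r1+r2)·wrap + 2·C·cosβ = 30·3.9532 + 2·69.8284 = 258.2514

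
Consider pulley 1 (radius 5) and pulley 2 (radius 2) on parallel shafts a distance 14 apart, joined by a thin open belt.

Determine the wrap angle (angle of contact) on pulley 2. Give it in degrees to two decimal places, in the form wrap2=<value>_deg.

wrap2=155.25_deg

open belt: β = asin((r2−r1)/C) = asin(-3/14) = -12.3736°
wrap1 = π − 2β = 204.7473°
wrap2 = π + 2β = 155.2527°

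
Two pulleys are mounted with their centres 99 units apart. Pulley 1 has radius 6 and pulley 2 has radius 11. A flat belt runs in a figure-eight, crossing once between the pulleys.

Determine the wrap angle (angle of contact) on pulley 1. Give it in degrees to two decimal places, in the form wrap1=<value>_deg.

wrap1=199.78_deg

crossed belt: β = asin((r1+r2)/C) = asin(17/99) = 9.8877°
wrap1 = wrap2 = π + 2β = 199.7753°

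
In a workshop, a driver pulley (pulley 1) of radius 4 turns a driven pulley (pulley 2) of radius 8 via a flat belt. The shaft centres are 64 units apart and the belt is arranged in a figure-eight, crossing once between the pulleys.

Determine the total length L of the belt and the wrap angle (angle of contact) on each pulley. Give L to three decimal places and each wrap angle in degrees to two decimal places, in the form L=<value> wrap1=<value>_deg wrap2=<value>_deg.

L=167.956 wrap1=201.61_deg wrap2=201.61_deg

crossed belt: β = asin((r1+r2)/C) = asin(12/64) = 10.8069°
wrap1 = wrap2 = π + 2β = 201.6138°
tangent length = C·cosβ = 62.8649
L = (r1+r2)·wrap + 2·C·cosβ = 12·3.5188 + 2·62.8649 = 167.9558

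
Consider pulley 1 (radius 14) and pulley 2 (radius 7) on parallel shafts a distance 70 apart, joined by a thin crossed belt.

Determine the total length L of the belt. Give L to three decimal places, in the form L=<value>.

L=212.322

crossed belt: β = asin((r1+r2)/C) = asin(21/70) = 17.4576°
wrap1 = wrap2 = π + 2β = 214.9152°
tangent length = C·cosβ = 66.7757
L = (r1+r2)·wrap + 2·C·cosβ = 21·3.7510 + 2·66.7757 = 212.3220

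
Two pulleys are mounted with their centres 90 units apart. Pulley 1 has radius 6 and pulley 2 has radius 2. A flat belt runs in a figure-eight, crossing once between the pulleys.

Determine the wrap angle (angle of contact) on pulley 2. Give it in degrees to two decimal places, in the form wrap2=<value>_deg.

crossed belt: β = asin((r1+r2)/C) = asin(8/90) = 5.0997°
wrap1 = wrap2 = π + 2β = 190.1994°

wrap2=190.20_deg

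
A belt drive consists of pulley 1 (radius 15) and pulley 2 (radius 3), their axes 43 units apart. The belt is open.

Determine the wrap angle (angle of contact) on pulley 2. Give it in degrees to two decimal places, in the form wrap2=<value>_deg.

wrap2=147.59_deg

open belt: β = asin((r2−r1)/C) = asin(-12/43) = -16.2047°
wrap1 = π − 2β = 212.4094°
wrap2 = π + 2β = 147.5906°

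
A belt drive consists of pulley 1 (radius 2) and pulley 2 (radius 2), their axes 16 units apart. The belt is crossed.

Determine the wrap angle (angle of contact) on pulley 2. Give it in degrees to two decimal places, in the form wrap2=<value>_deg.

wrap2=208.96_deg

crossed belt: β = asin((r1+r2)/C) = asin(4/16) = 14.4775°
wrap1 = wrap2 = π + 2β = 208.9550°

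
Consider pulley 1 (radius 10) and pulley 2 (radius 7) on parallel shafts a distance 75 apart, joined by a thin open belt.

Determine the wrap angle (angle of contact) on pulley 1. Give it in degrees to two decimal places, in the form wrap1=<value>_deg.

wrap1=184.58_deg

open belt: β = asin((r2−r1)/C) = asin(-3/75) = -2.2924°
wrap1 = π − 2β = 184.5849°
wrap2 = π + 2β = 175.4151°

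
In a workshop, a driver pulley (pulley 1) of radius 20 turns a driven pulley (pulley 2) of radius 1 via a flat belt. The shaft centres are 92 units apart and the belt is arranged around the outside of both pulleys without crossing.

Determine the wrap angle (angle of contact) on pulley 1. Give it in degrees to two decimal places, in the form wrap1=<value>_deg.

wrap1=203.84_deg

open belt: β = asin((r2−r1)/C) = asin(-19/92) = -11.9186°
wrap1 = π − 2β = 203.8372°
wrap2 = π + 2β = 156.1628°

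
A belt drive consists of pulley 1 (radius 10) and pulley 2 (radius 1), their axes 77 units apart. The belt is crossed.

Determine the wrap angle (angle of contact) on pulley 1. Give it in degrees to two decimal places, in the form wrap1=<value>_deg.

crossed belt: β = asin((r1+r2)/C) = asin(11/77) = 8.2132°
wrap1 = wrap2 = π + 2β = 196.4264°

wrap1=196.43_deg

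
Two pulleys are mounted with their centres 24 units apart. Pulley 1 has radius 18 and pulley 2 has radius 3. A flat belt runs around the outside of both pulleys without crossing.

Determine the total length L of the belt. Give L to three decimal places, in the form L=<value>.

L=123.697

open belt: β = asin((r2−r1)/C) = asin(-15/24) = -38.6822°
wrap1 = π − 2β = 257.3644°
wrap2 = π + 2β = 102.6356°
tangent length = C·cosβ = 18.7350
L = r1·wrap1 + r2·wrap2 + 2·C·cosβ = 18·4.4919 + 3·1.7913 + 2·18.7350 = 123.6974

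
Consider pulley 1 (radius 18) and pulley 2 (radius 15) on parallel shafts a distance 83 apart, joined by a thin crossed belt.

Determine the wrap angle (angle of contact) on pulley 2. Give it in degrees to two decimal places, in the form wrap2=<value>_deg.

wrap2=226.86_deg

crossed belt: β = asin((r1+r2)/C) = asin(33/83) = 23.4276°
wrap1 = wrap2 = π + 2β = 226.8553°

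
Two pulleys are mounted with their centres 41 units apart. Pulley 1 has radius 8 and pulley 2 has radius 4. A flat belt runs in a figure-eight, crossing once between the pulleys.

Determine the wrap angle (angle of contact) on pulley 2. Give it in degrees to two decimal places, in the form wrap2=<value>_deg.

wrap2=214.04_deg

crossed belt: β = asin((r1+r2)/C) = asin(12/41) = 17.0186°
wrap1 = wrap2 = π + 2β = 214.0373°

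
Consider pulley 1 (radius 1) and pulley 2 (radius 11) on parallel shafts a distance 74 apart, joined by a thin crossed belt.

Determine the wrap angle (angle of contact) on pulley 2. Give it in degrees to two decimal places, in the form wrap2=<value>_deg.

crossed belt: β = asin((r1+r2)/C) = asin(12/74) = 9.3324°
wrap1 = wrap2 = π + 2β = 198.6648°

wrap2=198.66_deg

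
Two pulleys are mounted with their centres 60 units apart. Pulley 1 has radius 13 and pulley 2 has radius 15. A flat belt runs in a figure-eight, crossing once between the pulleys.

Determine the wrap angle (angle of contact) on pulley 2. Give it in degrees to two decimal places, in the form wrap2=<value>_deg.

crossed belt: β = asin((r1+r2)/C) = asin(28/60) = 27.8181°
wrap1 = wrap2 = π + 2β = 235.6363°

wrap2=235.64_deg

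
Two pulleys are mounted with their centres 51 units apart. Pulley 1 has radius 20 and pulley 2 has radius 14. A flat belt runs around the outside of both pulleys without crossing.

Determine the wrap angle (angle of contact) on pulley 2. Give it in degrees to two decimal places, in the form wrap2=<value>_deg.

wrap2=166.49_deg

open belt: β = asin((r2−r1)/C) = asin(-6/51) = -6.7563°
wrap1 = π − 2β = 193.5127°
wrap2 = π + 2β = 166.4873°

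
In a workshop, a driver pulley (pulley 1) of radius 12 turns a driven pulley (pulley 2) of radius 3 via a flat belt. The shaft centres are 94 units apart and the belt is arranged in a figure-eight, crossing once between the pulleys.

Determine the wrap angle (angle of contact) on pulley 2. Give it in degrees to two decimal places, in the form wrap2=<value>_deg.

crossed belt: β = asin((r1+r2)/C) = asin(15/94) = 9.1822°
wrap1 = wrap2 = π + 2β = 198.3644°

wrap2=198.36_deg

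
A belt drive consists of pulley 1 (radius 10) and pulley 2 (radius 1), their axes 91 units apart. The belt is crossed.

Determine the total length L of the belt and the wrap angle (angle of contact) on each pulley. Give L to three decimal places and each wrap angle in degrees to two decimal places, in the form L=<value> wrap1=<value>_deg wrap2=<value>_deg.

L=217.889 wrap1=193.89_deg wrap2=193.89_deg

crossed belt: β = asin((r1+r2)/C) = asin(11/91) = 6.9428°
wrap1 = wrap2 = π + 2β = 193.8857°
tangent length = C·cosβ = 90.3327
L = (r1+r2)·wrap + 2·C·cosβ = 11·3.3839 + 2·90.3327 = 217.8888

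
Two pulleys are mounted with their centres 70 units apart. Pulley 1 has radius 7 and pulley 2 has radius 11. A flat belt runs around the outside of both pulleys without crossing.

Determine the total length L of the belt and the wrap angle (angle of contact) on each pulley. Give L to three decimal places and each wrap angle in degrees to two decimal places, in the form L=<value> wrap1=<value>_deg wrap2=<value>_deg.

L=196.777 wrap1=173.45_deg wrap2=186.55_deg

open belt: β = asin((r2−r1)/C) = asin(4/70) = 3.2758°
wrap1 = π − 2β = 173.4483°
wrap2 = π + 2β = 186.5517°
tangent length = C·cosβ = 69.8856
L = r1·wrap1 + r2·wrap2 + 2·C·cosβ = 7·3.0272 + 11·3.2559 + 2·69.8856 = 196.7773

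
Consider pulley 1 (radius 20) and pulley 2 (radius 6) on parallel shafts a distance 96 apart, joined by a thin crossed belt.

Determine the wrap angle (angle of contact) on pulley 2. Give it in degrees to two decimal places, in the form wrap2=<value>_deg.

wrap2=211.43_deg

crossed belt: β = asin((r1+r2)/C) = asin(26/96) = 15.7139°
wrap1 = wrap2 = π + 2β = 211.4277°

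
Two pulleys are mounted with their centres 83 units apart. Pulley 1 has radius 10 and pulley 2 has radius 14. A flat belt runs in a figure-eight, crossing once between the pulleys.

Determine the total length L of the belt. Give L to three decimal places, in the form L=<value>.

L=248.388

crossed belt: β = asin((r1+r2)/C) = asin(24/83) = 16.8075°
wrap1 = wrap2 = π + 2β = 213.6149°
tangent length = C·cosβ = 79.4544
L = (r1+r2)·wrap + 2·C·cosβ = 24·3.7283 + 2·79.4544 = 248.3876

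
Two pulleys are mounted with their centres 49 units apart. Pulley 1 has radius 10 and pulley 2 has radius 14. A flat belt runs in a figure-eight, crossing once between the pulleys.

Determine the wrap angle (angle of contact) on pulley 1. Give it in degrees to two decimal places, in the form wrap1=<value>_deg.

wrap1=238.65_deg

crossed belt: β = asin((r1+r2)/C) = asin(24/49) = 29.3272°
wrap1 = wrap2 = π + 2β = 238.6543°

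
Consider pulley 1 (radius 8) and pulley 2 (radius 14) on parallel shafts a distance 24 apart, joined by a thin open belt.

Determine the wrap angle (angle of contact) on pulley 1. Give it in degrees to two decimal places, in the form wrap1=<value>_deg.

open belt: β = asin((r2−r1)/C) = asin(6/24) = 14.4775°
wrap1 = π − 2β = 151.0450°
wrap2 = π + 2β = 208.9550°

wrap1=151.04_deg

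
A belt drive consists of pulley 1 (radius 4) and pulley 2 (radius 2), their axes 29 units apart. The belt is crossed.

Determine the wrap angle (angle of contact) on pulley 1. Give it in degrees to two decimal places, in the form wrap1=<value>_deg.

crossed belt: β = asin((r1+r2)/C) = asin(6/29) = 11.9405°
wrap1 = wrap2 = π + 2β = 203.8811°

wrap1=203.88_deg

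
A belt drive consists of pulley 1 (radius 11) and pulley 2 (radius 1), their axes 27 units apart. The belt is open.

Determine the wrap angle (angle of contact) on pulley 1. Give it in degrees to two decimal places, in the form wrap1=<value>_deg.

open belt: β = asin((r2−r1)/C) = asin(-10/27) = -21.7385°
wrap1 = π − 2β = 223.4769°
wrap2 = π + 2β = 136.5231°

wrap1=223.48_deg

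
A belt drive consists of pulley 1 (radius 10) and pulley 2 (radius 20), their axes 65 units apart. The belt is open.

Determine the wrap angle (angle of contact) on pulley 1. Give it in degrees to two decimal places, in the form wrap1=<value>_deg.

open belt: β = asin((r2−r1)/C) = asin(10/65) = 8.8499°
wrap1 = π − 2β = 162.3002°
wrap2 = π + 2β = 197.6998°

wrap1=162.30_deg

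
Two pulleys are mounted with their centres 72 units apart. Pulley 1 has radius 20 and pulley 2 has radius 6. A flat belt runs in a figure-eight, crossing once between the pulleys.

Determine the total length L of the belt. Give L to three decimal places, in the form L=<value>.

L=235.177

crossed belt: β = asin((r1+r2)/C) = asin(26/72) = 21.1684°
wrap1 = wrap2 = π + 2β = 222.3369°
tangent length = C·cosβ = 67.1416
L = (r1+r2)·wrap + 2·C·cosβ = 26·3.8805 + 2·67.1416 = 235.1766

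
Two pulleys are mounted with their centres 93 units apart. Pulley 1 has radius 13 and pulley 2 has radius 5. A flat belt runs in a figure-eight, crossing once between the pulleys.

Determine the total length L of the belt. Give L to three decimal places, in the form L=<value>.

L=246.044

crossed belt: β = asin((r1+r2)/C) = asin(18/93) = 11.1599°
wrap1 = wrap2 = π + 2β = 202.3199°
tangent length = C·cosβ = 91.2414
L = (r1+r2)·wrap + 2·C·cosβ = 18·3.5311 + 2·91.2414 = 246.0435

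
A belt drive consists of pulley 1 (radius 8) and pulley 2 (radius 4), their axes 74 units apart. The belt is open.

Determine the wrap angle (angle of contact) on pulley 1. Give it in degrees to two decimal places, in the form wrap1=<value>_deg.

open belt: β = asin((r2−r1)/C) = asin(-4/74) = -3.0986°
wrap1 = π − 2β = 186.1972°
wrap2 = π + 2β = 173.8028°

wrap1=186.20_deg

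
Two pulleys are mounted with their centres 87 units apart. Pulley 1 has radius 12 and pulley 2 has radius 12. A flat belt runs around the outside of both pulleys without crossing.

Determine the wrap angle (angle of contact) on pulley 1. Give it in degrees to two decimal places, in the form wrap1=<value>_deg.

open belt: β = asin((r2−r1)/C) = asin(0/87) = 0.0000°
wrap1 = π − 2β = 180.0000°
wrap2 = π + 2β = 180.0000°

wrap1=180.00_deg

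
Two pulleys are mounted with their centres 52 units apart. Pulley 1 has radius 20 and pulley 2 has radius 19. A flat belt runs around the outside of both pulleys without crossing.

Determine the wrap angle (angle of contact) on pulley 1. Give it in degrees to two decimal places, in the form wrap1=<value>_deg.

wrap1=182.20_deg

open belt: β = asin((r2−r1)/C) = asin(-1/52) = -1.1019°
wrap1 = π − 2β = 182.2038°
wrap2 = π + 2β = 177.7962°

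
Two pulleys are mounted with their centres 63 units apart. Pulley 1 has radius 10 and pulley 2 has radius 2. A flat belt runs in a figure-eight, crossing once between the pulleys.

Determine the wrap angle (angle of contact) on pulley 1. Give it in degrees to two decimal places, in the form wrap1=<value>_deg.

wrap1=201.96_deg

crossed belt: β = asin((r1+r2)/C) = asin(12/63) = 10.9806°
wrap1 = wrap2 = π + 2β = 201.9612°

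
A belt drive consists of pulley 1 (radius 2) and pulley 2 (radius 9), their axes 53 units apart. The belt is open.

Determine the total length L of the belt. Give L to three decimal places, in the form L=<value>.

open belt: β = asin((r2−r1)/C) = asin(7/53) = 7.5895°
wrap1 = π − 2β = 164.8209°
wrap2 = π + 2β = 195.1791°
tangent length = C·cosβ = 52.5357
L = r1·wrap1 + r2·wrap2 + 2·C·cosβ = 2·2.8767 + 9·3.4065 + 2·52.5357 = 141.4834

L=141.483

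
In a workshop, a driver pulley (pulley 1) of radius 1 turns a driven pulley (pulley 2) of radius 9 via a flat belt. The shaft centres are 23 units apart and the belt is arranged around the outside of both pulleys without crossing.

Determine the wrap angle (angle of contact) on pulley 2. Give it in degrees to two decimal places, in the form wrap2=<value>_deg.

wrap2=220.71_deg

open belt: β = asin((r2−r1)/C) = asin(8/23) = 20.3544°
wrap1 = π − 2β = 139.2912°
wrap2 = π + 2β = 220.7088°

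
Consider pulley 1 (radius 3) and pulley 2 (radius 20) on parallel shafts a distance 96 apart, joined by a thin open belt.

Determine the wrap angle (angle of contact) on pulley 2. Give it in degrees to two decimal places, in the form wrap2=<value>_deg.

open belt: β = asin((r2−r1)/C) = asin(17/96) = 10.1999°
wrap1 = π − 2β = 159.6002°
wrap2 = π + 2β = 200.3998°

wrap2=200.40_deg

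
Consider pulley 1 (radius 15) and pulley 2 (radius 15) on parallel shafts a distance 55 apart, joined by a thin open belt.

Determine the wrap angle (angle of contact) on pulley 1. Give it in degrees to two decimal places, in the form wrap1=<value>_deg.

open belt: β = asin((r2−r1)/C) = asin(0/55) = 0.0000°
wrap1 = π − 2β = 180.0000°
wrap2 = π + 2β = 180.0000°

wrap1=180.00_deg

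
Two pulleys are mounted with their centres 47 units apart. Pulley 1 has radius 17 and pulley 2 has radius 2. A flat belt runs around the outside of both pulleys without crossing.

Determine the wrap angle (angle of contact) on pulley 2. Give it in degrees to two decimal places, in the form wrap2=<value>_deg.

open belt: β = asin((r2−r1)/C) = asin(-15/47) = -18.6115°
wrap1 = π − 2β = 217.2229°
wrap2 = π + 2β = 142.7771°

wrap2=142.78_deg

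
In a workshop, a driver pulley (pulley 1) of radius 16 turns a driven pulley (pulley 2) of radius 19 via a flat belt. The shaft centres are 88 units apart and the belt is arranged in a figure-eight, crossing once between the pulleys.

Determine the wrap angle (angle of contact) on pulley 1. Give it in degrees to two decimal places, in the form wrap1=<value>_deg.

crossed belt: β = asin((r1+r2)/C) = asin(35/88) = 23.4362°
wrap1 = wrap2 = π + 2β = 226.8724°

wrap1=226.87_deg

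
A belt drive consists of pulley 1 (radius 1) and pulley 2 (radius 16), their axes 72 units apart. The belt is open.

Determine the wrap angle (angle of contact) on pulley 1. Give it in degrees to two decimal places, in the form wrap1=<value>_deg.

wrap1=155.95_deg

open belt: β = asin((r2−r1)/C) = asin(15/72) = 12.0247°
wrap1 = π − 2β = 155.9506°
wrap2 = π + 2β = 204.0494°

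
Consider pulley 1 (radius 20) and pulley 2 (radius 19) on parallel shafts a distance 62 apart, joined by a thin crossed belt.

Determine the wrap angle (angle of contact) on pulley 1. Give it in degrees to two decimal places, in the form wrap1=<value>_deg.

wrap1=257.96_deg

crossed belt: β = asin((r1+r2)/C) = asin(39/62) = 38.9788°
wrap1 = wrap2 = π + 2β = 257.9575°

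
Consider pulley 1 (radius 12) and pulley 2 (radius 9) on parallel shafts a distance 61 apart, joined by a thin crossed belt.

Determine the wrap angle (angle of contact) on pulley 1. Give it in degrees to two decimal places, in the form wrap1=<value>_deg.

wrap1=220.27_deg

crossed belt: β = asin((r1+r2)/C) = asin(21/61) = 20.1368°
wrap1 = wrap2 = π + 2β = 220.2735°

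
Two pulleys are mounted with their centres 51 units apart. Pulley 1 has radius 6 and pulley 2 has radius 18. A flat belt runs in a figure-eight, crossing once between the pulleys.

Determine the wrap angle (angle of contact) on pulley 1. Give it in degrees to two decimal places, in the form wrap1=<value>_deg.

wrap1=236.14_deg

crossed belt: β = asin((r1+r2)/C) = asin(24/51) = 28.0725°
wrap1 = wrap2 = π + 2β = 236.1450°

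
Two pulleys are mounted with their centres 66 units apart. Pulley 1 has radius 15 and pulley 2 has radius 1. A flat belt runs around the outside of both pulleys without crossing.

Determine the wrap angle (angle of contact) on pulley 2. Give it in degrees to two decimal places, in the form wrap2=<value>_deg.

wrap2=155.51_deg

open belt: β = asin((r2−r1)/C) = asin(-14/66) = -12.2467°
wrap1 = π − 2β = 204.4934°
wrap2 = π + 2β = 155.5066°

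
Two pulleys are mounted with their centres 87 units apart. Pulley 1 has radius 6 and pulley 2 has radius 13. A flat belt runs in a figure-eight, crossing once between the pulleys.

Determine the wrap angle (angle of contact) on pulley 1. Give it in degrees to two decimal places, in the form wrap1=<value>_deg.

wrap1=205.23_deg

crossed belt: β = asin((r1+r2)/C) = asin(19/87) = 12.6145°
wrap1 = wrap2 = π + 2β = 205.2291°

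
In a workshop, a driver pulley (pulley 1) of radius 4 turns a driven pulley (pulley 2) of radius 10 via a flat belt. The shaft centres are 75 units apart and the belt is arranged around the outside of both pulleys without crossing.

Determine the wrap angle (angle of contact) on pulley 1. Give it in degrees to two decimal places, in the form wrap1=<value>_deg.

wrap1=170.82_deg

open belt: β = asin((r2−r1)/C) = asin(6/75) = 4.5886°
wrap1 = π − 2β = 170.8229°
wrap2 = π + 2β = 189.1771°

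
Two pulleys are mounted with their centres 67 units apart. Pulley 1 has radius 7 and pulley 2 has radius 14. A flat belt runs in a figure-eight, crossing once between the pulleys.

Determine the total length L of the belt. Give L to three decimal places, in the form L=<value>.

L=206.611

crossed belt: β = asin((r1+r2)/C) = asin(21/67) = 18.2662°
wrap1 = wrap2 = π + 2β = 216.5325°
tangent length = C·cosβ = 63.6239
L = (r1+r2)·wrap + 2·C·cosβ = 21·3.7792 + 2·63.6239 = 206.6111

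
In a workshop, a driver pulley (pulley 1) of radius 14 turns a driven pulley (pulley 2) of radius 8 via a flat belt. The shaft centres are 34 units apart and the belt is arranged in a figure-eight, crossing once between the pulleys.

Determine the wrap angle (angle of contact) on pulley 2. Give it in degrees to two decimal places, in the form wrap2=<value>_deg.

wrap2=260.64_deg

crossed belt: β = asin((r1+r2)/C) = asin(22/34) = 40.3202°
wrap1 = wrap2 = π + 2β = 260.6404°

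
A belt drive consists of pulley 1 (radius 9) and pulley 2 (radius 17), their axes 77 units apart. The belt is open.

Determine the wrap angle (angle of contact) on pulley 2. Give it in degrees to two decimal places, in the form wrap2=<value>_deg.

wrap2=191.93_deg

open belt: β = asin((r2−r1)/C) = asin(8/77) = 5.9636°
wrap1 = π − 2β = 168.0729°
wrap2 = π + 2β = 191.9271°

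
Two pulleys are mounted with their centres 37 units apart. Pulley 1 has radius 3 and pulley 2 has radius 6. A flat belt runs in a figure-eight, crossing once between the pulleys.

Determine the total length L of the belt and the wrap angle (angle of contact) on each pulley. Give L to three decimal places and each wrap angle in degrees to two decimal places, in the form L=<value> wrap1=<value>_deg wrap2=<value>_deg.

L=104.475 wrap1=208.16_deg wrap2=208.16_deg

crossed belt: β = asin((r1+r2)/C) = asin(9/37) = 14.0780°
wrap1 = wrap2 = π + 2β = 208.1561°
tangent length = C·cosβ = 35.8887
L = (r1+r2)·wrap + 2·C·cosβ = 9·3.6330 + 2·35.8887 = 104.4745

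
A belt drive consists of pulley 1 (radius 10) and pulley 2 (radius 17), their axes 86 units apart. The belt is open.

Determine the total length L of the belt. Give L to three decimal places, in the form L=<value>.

open belt: β = asin((r2−r1)/C) = asin(7/86) = 4.6688°
wrap1 = π − 2β = 170.6625°
wrap2 = π + 2β = 189.3375°
tangent length = C·cosβ = 85.7146
L = r1·wrap1 + r2·wrap2 + 2·C·cosβ = 10·2.9786 + 17·3.3046 + 2·85.7146 = 257.3931

L=257.393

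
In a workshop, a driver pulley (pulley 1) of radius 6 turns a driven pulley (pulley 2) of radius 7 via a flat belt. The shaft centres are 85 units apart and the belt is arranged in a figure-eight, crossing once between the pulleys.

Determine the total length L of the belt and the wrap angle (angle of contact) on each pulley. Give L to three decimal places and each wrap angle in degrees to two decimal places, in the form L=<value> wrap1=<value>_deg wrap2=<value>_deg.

crossed belt: β = asin((r1+r2)/C) = asin(13/85) = 8.7974°
wrap1 = wrap2 = π + 2β = 197.5948°
tangent length = C·cosβ = 84.0000
L = (r1+r2)·wrap + 2·C·cosβ = 13·3.4487 + 2·84.0000 = 212.8328

L=212.833 wrap1=197.59_deg wrap2=197.59_deg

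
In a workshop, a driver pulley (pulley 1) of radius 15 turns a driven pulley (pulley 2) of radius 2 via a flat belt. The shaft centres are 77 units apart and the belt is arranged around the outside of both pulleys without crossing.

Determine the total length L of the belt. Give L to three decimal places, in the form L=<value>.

open belt: β = asin((r2−r1)/C) = asin(-13/77) = -9.7199°
wrap1 = π − 2β = 199.4397°
wrap2 = π + 2β = 160.5603°
tangent length = C·cosβ = 75.8947
L = r1·wrap1 + r2·wrap2 + 2·C·cosβ = 15·3.4809 + 2·2.8023 + 2·75.8947 = 209.6071

L=209.607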